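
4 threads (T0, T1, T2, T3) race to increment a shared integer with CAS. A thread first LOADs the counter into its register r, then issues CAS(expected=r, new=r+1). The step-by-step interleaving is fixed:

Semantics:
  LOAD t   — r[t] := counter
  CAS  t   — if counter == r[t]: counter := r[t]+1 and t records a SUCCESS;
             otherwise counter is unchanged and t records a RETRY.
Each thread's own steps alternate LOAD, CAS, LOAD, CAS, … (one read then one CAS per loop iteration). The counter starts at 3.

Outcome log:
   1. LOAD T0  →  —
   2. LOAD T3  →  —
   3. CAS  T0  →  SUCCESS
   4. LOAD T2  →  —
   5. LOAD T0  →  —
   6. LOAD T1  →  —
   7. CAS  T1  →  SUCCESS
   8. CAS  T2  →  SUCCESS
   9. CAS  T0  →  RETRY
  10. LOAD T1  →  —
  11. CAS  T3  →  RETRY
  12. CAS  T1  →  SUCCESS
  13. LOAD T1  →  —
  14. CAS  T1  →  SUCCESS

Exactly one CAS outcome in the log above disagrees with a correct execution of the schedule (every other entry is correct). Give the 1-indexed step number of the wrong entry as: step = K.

Re-executing:
step 1: T0 LOAD ⇒ load; ctr=3 reg=3
step 2: T3 LOAD ⇒ load; ctr=3 reg=3
step 3: T0 CAS ⇒ ok; ctr=4 reg=3
step 4: T2 LOAD ⇒ load; ctr=4 reg=4
step 5: T0 LOAD ⇒ load; ctr=4 reg=4
step 6: T1 LOAD ⇒ load; ctr=4 reg=4
step 7: T1 CAS ⇒ ok; ctr=5 reg=4
step 8: T2 CAS ⇒ retry; ctr=5 reg=4
step 9: T0 CAS ⇒ retry; ctr=5 reg=4
step 10: T1 LOAD ⇒ load; ctr=5 reg=5
step 11: T3 CAS ⇒ retry; ctr=5 reg=3
step 12: T1 CAS ⇒ ok; ctr=6 reg=5
step 13: T1 LOAD ⇒ load; ctr=6 reg=6
step 14: T1 CAS ⇒ ok; ctr=7 reg=6
Mismatch at 8.

step = 8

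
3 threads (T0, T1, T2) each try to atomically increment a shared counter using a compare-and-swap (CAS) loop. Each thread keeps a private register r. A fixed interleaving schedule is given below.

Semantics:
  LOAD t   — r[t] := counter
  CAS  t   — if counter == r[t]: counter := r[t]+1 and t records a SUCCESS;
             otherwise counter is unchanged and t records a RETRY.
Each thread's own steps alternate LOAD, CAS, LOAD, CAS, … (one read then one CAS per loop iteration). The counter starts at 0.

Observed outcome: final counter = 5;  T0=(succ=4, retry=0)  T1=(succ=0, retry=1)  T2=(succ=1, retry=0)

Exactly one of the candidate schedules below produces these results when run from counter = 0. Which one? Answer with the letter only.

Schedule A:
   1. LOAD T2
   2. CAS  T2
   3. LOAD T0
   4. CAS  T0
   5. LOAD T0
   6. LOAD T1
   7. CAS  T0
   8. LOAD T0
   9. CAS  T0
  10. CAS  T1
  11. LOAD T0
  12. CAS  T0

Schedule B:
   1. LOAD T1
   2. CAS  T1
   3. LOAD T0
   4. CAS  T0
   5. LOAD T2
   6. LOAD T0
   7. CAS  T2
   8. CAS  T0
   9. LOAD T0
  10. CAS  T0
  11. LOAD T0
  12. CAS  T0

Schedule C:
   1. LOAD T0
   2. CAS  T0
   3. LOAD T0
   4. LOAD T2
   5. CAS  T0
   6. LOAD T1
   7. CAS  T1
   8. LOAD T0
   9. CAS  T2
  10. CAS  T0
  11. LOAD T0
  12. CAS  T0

Run A:
#1 T2 reads 0
#2 T2 CAS(0→1) writes; counter now 1
#3 T0 reads 1
#4 T0 CAS(1→2) writes; counter now 2
#5 T0 reads 2
#6 T1 reads 2
#7 T0 CAS(2→3) writes; counter now 3
#8 T0 reads 3
#9 T0 CAS(3→4) writes; counter now 4
#10 T1 CAS(2→3) fails; counter now 4
#11 T0 reads 4
#12 T0 CAS(4→5) writes; counter now 5

A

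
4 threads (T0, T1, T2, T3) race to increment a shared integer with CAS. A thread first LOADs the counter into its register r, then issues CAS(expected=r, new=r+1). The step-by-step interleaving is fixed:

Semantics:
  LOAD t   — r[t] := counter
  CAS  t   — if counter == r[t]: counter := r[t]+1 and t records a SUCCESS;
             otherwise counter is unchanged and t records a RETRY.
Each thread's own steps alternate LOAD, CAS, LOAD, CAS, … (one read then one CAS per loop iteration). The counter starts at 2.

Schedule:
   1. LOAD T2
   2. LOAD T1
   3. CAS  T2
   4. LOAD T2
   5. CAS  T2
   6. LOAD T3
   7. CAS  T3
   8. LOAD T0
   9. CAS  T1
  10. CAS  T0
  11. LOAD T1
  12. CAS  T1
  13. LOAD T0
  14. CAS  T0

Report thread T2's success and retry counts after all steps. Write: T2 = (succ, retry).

   1) LOAD T2:  M=2  r_T2=2
   2) LOAD T1:  M=2  r_T1=2
   3) CAS  T2:  M=3  r_T2=2 ✓
   4) LOAD T2:  M=3  r_T2=3
   5) CAS  T2:  M=4  r_T2=3 ✓
   6) LOAD T3:  M=4  r_T3=4
   7) CAS  T3:  M=5  r_T3=4 ✓
   8) LOAD T0:  M=5  r_T0=5
   9) CAS  T1:  M=5  r_T1=2 ✗
  10) CAS  T0:  M=6  r_T0=5 ✓
  11) LOAD T1:  M=6  r_T1=6
  12) CAS  T1:  M=7  r_T1=6 ✓
  13) LOAD T0:  M=7  r_T0=7
  14) CAS  T0:  M=8  r_T0=7 ✓

T2 = (2, 0)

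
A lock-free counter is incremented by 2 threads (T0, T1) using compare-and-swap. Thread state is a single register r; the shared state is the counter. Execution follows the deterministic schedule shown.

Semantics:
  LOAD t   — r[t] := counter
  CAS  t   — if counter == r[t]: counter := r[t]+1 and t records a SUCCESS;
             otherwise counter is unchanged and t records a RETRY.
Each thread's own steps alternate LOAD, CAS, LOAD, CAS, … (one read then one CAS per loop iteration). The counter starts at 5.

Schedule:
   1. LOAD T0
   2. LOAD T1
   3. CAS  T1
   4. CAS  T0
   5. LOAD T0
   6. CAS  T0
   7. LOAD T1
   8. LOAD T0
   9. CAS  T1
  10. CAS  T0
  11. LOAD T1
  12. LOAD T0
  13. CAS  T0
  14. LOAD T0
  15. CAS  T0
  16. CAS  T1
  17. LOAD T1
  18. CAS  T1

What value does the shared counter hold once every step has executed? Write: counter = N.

counter = 11

1. LOAD T0 → mem=5 r[T0]=5 [LOAD]
2. LOAD T1 → mem=5 r[T1]=5 [LOAD]
3. CAS T1 → mem=6 r[T1]=5 [OK]
4. CAS T0 → mem=6 r[T0]=5 [RETRY]
5. LOAD T0 → mem=6 r[T0]=6 [LOAD]
6. CAS T0 → mem=7 r[T0]=6 [OK]
7. LOAD T1 → mem=7 r[T1]=7 [LOAD]
8. LOAD T0 → mem=7 r[T0]=7 [LOAD]
9. CAS T1 → mem=8 r[T1]=7 [OK]
10. CAS T0 → mem=8 r[T0]=7 [RETRY]
11. LOAD T1 → mem=8 r[T1]=8 [LOAD]
12. LOAD T0 → mem=8 r[T0]=8 [LOAD]
13. CAS T0 → mem=9 r[T0]=8 [OK]
14. LOAD T0 → mem=9 r[T0]=9 [LOAD]
15. CAS T0 → mem=10 r[T0]=9 [OK]
16. CAS T1 → mem=10 r[T1]=8 [RETRY]
17. LOAD T1 → mem=10 r[T1]=10 [LOAD]
18. CAS T1 → mem=11 r[T1]=10 [OK]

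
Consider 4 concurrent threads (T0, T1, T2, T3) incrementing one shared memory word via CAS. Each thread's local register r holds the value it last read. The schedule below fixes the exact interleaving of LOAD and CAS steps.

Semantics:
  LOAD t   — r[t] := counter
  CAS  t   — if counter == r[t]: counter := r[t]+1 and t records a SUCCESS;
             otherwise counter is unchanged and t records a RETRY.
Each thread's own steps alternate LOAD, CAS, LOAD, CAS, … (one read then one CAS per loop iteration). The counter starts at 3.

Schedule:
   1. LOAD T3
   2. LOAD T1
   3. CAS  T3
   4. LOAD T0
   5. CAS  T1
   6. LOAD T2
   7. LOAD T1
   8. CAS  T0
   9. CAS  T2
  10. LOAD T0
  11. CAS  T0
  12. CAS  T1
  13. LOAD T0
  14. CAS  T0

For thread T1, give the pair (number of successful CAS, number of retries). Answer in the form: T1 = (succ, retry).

#1 T3 reads 3
#2 T1 reads 3
#3 T3 CAS(3→4) writes; counter now 4
#4 T0 reads 4
#5 T1 CAS(3→4) fails; counter now 4
#6 T2 reads 4
#7 T1 reads 4
#8 T0 CAS(4→5) writes; counter now 5
#9 T2 CAS(4→5) fails; counter now 5
#10 T0 reads 5
#11 T0 CAS(5→6) writes; counter now 6
#12 T1 CAS(4→5) fails; counter now 6
#13 T0 reads 6
#14 T0 CAS(6→7) writes; counter now 7

T1 = (0, 2)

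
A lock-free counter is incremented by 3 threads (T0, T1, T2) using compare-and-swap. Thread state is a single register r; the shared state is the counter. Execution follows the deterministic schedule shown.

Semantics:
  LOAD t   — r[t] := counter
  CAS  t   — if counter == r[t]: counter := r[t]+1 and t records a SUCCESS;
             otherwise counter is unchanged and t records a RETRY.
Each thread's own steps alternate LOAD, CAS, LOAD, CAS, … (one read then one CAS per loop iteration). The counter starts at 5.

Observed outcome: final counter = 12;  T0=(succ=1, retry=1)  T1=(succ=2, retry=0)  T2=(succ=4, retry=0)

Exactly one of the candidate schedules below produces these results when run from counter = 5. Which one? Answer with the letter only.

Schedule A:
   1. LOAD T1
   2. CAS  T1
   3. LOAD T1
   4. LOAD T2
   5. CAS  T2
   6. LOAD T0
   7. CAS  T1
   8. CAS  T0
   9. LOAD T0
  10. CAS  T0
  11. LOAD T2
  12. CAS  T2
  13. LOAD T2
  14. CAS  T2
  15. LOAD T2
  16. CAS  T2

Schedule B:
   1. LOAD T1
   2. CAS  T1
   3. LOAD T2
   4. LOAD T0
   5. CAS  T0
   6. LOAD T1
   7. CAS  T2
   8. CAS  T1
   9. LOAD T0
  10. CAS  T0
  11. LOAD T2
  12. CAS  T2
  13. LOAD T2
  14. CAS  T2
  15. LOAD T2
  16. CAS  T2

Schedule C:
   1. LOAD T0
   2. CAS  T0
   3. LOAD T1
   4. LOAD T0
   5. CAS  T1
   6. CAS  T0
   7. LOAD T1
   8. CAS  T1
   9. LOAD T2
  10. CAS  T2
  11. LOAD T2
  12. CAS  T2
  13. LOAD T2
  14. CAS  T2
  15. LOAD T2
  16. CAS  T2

C

Tracing schedule C:
T0 LOAD — after: cnt=5, r=5 — load
T0 CAS — after: cnt=6, r=5 — ok
T1 LOAD — after: cnt=6, r=6 — load
T0 LOAD — after: cnt=6, r=6 — load
T1 CAS — after: cnt=7, r=6 — ok
T0 CAS — after: cnt=7, r=6 — retry
T1 LOAD — after: cnt=7, r=7 — load
T1 CAS — after: cnt=8, r=7 — ok
T2 LOAD — after: cnt=8, r=8 — load
T2 CAS — after: cnt=9, r=8 — ok
T2 LOAD — after: cnt=9, r=9 — load
T2 CAS — after: cnt=10, r=9 — ok
T2 LOAD — after: cnt=10, r=10 — load
T2 CAS — after: cnt=11, r=10 — ok
T2 LOAD — after: cnt=11, r=11 — load
T2 CAS — after: cnt=12, r=11 — ok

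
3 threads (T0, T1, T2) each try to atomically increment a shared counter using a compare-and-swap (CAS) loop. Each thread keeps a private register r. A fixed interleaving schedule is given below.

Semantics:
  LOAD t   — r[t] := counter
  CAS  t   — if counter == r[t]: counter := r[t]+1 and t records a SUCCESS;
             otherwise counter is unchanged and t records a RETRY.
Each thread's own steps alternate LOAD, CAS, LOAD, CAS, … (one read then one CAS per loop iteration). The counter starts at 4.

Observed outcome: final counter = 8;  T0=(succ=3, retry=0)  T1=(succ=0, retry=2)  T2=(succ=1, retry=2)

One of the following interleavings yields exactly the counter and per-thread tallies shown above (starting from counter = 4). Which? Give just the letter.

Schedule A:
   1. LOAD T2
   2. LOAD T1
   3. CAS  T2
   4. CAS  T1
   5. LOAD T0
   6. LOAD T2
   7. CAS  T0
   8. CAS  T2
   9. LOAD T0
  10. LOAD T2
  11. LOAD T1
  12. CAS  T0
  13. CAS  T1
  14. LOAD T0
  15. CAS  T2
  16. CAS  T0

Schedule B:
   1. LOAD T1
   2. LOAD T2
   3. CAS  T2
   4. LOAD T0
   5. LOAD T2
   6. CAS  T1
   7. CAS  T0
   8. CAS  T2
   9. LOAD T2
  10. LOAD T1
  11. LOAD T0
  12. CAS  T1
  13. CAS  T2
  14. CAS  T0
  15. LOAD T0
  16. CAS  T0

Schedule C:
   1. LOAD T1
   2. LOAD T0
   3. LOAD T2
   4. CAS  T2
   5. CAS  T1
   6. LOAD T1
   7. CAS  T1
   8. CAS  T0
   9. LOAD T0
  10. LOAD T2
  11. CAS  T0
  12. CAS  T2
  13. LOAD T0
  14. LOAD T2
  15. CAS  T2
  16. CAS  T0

Tracing schedule A:
[1] T2.load  rd  (counter 4, T2.r 4)
[2] T1.load  rd  (counter 4, T1.r 4)
[3] T2.cas  hit  (counter 5, T2.r 4)
[4] T1.cas  miss  (counter 5, T1.r 4)
[5] T0.load  rd  (counter 5, T0.r 5)
[6] T2.load  rd  (counter 5, T2.r 5)
[7] T0.cas  hit  (counter 6, T0.r 5)
[8] T2.cas  miss  (counter 6, T2.r 5)
[9] T0.load  rd  (counter 6, T0.r 6)
[10] T2.load  rd  (counter 6, T2.r 6)
[11] T1.load  rd  (counter 6, T1.r 6)
[12] T0.cas  hit  (counter 7, T0.r 6)
[13] T1.cas  miss  (counter 7, T1.r 6)
[14] T0.load  rd  (counter 7, T0.r 7)
[15] T2.cas  miss  (counter 7, T2.r 6)
[16] T0.cas  hit  (counter 8, T0.r 7)

A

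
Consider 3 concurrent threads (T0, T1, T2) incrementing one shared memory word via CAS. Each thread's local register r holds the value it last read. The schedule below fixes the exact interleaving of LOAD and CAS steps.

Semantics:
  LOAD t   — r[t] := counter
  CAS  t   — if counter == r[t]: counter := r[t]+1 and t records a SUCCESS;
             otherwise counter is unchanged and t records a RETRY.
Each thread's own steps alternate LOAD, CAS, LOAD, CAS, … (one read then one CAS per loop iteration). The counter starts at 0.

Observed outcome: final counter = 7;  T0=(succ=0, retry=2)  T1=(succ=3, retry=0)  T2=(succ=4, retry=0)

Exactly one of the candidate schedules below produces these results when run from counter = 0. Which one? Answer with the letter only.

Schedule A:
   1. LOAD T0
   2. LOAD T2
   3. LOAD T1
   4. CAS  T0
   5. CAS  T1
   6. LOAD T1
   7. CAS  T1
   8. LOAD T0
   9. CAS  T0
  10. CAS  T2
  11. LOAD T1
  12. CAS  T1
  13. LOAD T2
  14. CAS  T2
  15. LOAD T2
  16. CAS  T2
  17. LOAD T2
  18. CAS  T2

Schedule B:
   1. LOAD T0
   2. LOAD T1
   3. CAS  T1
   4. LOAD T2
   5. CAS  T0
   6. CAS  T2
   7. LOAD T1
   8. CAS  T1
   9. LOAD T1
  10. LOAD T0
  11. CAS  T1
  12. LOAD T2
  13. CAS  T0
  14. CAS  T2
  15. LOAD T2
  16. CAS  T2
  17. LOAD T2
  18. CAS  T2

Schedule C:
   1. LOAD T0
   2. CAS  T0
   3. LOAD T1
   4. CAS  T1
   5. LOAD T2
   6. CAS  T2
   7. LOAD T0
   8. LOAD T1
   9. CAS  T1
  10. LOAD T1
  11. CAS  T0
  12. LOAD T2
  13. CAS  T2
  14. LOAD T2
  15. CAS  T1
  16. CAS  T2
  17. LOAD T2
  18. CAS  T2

Tracing schedule B:
T0 LOAD — after: cnt=0, r=0 — load
T1 LOAD — after: cnt=0, r=0 — load
T1 CAS — after: cnt=1, r=0 — ok
T2 LOAD — after: cnt=1, r=1 — load
T0 CAS — after: cnt=1, r=0 — retry
T2 CAS — after: cnt=2, r=1 — ok
T1 LOAD — after: cnt=2, r=2 — load
T1 CAS — after: cnt=3, r=2 — ok
T1 LOAD — after: cnt=3, r=3 — load
T0 LOAD — after: cnt=3, r=3 — load
T1 CAS — after: cnt=4, r=3 — ok
T2 LOAD — after: cnt=4, r=4 — load
T0 CAS — after: cnt=4, r=3 — retry
T2 CAS — after: cnt=5, r=4 — ok
T2 LOAD — after: cnt=5, r=5 — load
T2 CAS — after: cnt=6, r=5 — ok
T2 LOAD — after: cnt=6, r=6 — load
T2 CAS — after: cnt=7, r=6 — ok

B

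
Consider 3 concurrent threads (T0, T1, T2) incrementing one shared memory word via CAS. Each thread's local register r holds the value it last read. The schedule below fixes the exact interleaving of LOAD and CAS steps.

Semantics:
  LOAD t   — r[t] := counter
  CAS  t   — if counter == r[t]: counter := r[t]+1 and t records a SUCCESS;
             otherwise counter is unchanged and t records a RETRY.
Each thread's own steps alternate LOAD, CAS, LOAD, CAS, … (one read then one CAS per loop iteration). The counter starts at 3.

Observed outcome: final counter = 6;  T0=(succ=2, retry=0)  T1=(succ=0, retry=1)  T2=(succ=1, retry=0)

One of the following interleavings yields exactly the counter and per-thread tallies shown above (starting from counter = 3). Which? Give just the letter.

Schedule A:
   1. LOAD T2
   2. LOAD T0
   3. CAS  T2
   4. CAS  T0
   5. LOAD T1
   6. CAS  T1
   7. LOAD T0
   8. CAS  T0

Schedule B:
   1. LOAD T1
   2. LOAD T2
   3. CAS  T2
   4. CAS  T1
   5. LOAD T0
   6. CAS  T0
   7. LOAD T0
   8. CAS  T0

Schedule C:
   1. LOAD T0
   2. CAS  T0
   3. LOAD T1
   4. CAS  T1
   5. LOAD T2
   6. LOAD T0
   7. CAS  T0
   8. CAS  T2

B

Tracing schedule B:
   1) LOAD T1:  M=3  r_T1=3
   2) LOAD T2:  M=3  r_T2=3
   3) CAS  T2:  M=4  r_T2=3 ✓
   4) CAS  T1:  M=4  r_T1=3 ✗
   5) LOAD T0:  M=4  r_T0=4
   6) CAS  T0:  M=5  r_T0=4 ✓
   7) LOAD T0:  M=5  r_T0=5
   8) CAS  T0:  M=6  r_T0=5 ✓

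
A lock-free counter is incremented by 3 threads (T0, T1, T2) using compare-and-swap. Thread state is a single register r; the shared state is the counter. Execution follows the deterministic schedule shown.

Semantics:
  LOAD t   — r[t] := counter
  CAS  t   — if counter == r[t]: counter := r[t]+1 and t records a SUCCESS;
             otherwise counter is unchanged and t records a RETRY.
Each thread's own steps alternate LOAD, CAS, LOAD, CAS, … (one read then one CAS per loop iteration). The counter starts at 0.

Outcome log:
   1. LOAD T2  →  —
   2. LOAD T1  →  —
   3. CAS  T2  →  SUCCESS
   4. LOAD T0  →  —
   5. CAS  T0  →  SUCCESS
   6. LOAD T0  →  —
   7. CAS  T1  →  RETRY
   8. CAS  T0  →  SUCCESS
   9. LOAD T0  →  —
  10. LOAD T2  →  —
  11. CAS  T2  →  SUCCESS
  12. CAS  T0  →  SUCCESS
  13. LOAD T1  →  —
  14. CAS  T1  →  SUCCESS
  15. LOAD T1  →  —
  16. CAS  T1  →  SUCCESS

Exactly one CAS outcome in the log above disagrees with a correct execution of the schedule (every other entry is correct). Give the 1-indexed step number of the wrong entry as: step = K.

step = 12

Reference trace:
[1] T2.load  rd  (counter 0, T2.r 0)
[2] T1.load  rd  (counter 0, T1.r 0)
[3] T2.cas  hit  (counter 1, T2.r 0)
[4] T0.load  rd  (counter 1, T0.r 1)
[5] T0.cas  hit  (counter 2, T0.r 1)
[6] T0.load  rd  (counter 2, T0.r 2)
[7] T1.cas  miss  (counter 2, T1.r 0)
[8] T0.cas  hit  (counter 3, T0.r 2)
[9] T0.load  rd  (counter 3, T0.r 3)
[10] T2.load  rd  (counter 3, T2.r 3)
[11] T2.cas  hit  (counter 4, T2.r 3)
[12] T0.cas  miss  (counter 4, T0.r 3)
[13] T1.load  rd  (counter 4, T1.r 4)
[14] T1.cas  hit  (counter 5, T1.r 4)
[15] T1.load  rd  (counter 5, T1.r 5)
[16] T1.cas  hit  (counter 6, T1.r 5)
Mismatch at 12.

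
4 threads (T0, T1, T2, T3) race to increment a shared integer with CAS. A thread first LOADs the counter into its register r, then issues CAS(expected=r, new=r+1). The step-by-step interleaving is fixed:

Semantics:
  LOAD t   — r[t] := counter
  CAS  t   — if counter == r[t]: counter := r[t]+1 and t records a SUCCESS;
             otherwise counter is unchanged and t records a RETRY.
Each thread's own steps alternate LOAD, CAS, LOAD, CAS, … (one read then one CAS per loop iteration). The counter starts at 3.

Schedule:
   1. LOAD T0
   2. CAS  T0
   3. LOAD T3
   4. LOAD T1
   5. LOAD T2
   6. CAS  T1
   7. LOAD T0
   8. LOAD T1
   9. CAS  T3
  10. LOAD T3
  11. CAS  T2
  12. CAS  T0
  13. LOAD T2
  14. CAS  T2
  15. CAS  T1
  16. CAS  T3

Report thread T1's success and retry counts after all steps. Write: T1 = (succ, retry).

T0 LOAD — after: cnt=3, r=3 — load
T0 CAS — after: cnt=4, r=3 — ok
T3 LOAD — after: cnt=4, r=4 — load
T1 LOAD — after: cnt=4, r=4 — load
T2 LOAD — after: cnt=4, r=4 — load
T1 CAS — after: cnt=5, r=4 — ok
T0 LOAD — after: cnt=5, r=5 — load
T1 LOAD — after: cnt=5, r=5 — load
T3 CAS — after: cnt=5, r=4 — retry
T3 LOAD — after: cnt=5, r=5 — load
T2 CAS — after: cnt=5, r=4 — retry
T0 CAS — after: cnt=6, r=5 — ok
T2 LOAD — after: cnt=6, r=6 — load
T2 CAS — after: cnt=7, r=6 — ok
T1 CAS — after: cnt=7, r=5 — retry
T3 CAS — after: cnt=7, r=5 — retry

T1 = (1, 1)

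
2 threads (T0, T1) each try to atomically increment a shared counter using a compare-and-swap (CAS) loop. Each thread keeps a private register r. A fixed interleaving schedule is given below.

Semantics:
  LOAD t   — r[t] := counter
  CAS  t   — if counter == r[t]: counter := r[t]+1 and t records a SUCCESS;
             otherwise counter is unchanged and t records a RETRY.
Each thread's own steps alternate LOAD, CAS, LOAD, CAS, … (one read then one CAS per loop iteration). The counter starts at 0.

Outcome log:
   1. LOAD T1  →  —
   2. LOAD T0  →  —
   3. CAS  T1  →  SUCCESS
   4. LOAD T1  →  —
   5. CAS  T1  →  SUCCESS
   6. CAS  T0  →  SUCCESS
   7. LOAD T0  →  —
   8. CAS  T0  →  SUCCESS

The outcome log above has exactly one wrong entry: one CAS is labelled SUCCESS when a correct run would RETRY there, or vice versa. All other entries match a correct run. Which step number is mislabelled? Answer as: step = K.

step = 6

Re-executing:
T1 LOAD — after: cnt=0, r=0 — load
T0 LOAD — after: cnt=0, r=0 — load
T1 CAS — after: cnt=1, r=0 — ok
T1 LOAD — after: cnt=1, r=1 — load
T1 CAS — after: cnt=2, r=1 — ok
T0 CAS — after: cnt=2, r=0 — retry
T0 LOAD — after: cnt=2, r=2 — load
T0 CAS — after: cnt=3, r=2 — ok
Flip is step 6.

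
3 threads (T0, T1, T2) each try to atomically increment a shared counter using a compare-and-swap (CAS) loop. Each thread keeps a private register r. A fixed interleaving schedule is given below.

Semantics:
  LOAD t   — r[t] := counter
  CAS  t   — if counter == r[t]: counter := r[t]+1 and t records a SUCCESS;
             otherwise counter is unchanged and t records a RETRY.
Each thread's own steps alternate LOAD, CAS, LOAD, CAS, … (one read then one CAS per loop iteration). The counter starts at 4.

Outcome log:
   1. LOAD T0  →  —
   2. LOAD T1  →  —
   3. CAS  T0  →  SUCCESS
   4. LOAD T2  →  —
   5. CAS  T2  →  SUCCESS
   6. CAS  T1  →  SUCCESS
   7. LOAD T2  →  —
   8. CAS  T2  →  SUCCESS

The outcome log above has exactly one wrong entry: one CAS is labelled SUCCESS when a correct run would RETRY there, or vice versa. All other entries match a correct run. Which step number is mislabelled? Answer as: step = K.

step = 6

Correct run:
[1] T0.load  rd  (counter 4, T0.r 4)
[2] T1.load  rd  (counter 4, T1.r 4)
[3] T0.cas  hit  (counter 5, T0.r 4)
[4] T2.load  rd  (counter 5, T2.r 5)
[5] T2.cas  hit  (counter 6, T2.r 5)
[6] T1.cas  miss  (counter 6, T1.r 4)
[7] T2.load  rd  (counter 6, T2.r 6)
[8] T2.cas  hit  (counter 7, T2.r 6)
Log disagrees first at step 6.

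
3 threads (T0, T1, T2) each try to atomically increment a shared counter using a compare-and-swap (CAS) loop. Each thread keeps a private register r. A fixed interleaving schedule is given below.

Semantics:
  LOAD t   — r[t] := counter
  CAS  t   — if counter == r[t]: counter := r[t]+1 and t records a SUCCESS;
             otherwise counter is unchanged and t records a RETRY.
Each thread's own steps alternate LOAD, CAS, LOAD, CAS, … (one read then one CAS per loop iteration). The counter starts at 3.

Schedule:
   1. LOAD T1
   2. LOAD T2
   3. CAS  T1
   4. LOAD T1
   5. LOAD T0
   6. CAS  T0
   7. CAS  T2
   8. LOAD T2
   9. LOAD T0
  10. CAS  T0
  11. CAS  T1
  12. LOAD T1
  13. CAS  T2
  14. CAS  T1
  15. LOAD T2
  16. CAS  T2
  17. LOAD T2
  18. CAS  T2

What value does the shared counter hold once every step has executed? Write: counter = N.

T1 LOAD — after: cnt=3, r=3 — load
T2 LOAD — after: cnt=3, r=3 — load
T1 CAS — after: cnt=4, r=3 — ok
T1 LOAD — after: cnt=4, r=4 — load
T0 LOAD — after: cnt=4, r=4 — load
T0 CAS — after: cnt=5, r=4 — ok
T2 CAS — after: cnt=5, r=3 — retry
T2 LOAD — after: cnt=5, r=5 — load
T0 LOAD — after: cnt=5, r=5 — load
T0 CAS — after: cnt=6, r=5 — ok
T1 CAS — after: cnt=6, r=4 — retry
T1 LOAD — after: cnt=6, r=6 — load
T2 CAS — after: cnt=6, r=5 — retry
T1 CAS — after: cnt=7, r=6 — ok
T2 LOAD — after: cnt=7, r=7 — load
T2 CAS — after: cnt=8, r=7 — ok
T2 LOAD — after: cnt=8, r=8 — load
T2 CAS — after: cnt=9, r=8 — ok

counter = 9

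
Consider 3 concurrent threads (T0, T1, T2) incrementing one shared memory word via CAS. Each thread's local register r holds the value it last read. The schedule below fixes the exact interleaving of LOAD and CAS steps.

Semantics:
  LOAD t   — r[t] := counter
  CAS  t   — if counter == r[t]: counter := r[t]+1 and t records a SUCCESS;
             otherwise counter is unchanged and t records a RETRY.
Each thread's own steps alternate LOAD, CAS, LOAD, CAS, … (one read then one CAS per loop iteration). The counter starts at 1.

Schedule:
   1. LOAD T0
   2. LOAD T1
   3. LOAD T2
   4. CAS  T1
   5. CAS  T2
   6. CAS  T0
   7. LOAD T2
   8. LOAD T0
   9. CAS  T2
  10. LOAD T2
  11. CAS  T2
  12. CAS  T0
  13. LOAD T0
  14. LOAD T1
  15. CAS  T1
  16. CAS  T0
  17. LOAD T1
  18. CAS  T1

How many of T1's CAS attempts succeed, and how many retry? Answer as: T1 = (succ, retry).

T1 = (3, 0)

step 1: T0 LOAD ⇒ load; ctr=1 reg=1
step 2: T1 LOAD ⇒ load; ctr=1 reg=1
step 3: T2 LOAD ⇒ load; ctr=1 reg=1
step 4: T1 CAS ⇒ ok; ctr=2 reg=1
step 5: T2 CAS ⇒ retry; ctr=2 reg=1
step 6: T0 CAS ⇒ retry; ctr=2 reg=1
step 7: T2 LOAD ⇒ load; ctr=2 reg=2
step 8: T0 LOAD ⇒ load; ctr=2 reg=2
step 9: T2 CAS ⇒ ok; ctr=3 reg=2
step 10: T2 LOAD ⇒ load; ctr=3 reg=3
step 11: T2 CAS ⇒ ok; ctr=4 reg=3
step 12: T0 CAS ⇒ retry; ctr=4 reg=2
step 13: T0 LOAD ⇒ load; ctr=4 reg=4
step 14: T1 LOAD ⇒ load; ctr=4 reg=4
step 15: T1 CAS ⇒ ok; ctr=5 reg=4
step 16: T0 CAS ⇒ retry; ctr=5 reg=4
step 17: T1 LOAD ⇒ load; ctr=5 reg=5
step 18: T1 CAS ⇒ ok; ctr=6 reg=5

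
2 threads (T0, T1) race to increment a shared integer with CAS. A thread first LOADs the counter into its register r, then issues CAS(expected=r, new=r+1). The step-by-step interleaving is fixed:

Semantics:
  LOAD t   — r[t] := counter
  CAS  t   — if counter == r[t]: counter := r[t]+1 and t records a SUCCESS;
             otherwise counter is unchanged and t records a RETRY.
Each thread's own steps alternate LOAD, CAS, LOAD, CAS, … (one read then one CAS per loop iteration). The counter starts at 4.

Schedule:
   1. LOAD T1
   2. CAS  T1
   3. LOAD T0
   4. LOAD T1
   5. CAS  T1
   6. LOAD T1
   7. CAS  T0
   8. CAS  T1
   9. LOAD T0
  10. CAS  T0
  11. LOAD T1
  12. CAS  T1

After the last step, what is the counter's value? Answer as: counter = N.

   1) LOAD T1:  M=4  r_T1=4
   2) CAS  T1:  M=5  r_T1=4 ✓
   3) LOAD T0:  M=5  r_T0=5
   4) LOAD T1:  M=5  r_T1=5
   5) CAS  T1:  M=6  r_T1=5 ✓
   6) LOAD T1:  M=6  r_T1=6
   7) CAS  T0:  M=6  r_T0=5 ✗
   8) CAS  T1:  M=7  r_T1=6 ✓
   9) LOAD T0:  M=7  r_T0=7
  10) CAS  T0:  M=8  r_T0=7 ✓
  11) LOAD T1:  M=8  r_T1=8
  12) CAS  T1:  M=9  r_T1=8 ✓

counter = 9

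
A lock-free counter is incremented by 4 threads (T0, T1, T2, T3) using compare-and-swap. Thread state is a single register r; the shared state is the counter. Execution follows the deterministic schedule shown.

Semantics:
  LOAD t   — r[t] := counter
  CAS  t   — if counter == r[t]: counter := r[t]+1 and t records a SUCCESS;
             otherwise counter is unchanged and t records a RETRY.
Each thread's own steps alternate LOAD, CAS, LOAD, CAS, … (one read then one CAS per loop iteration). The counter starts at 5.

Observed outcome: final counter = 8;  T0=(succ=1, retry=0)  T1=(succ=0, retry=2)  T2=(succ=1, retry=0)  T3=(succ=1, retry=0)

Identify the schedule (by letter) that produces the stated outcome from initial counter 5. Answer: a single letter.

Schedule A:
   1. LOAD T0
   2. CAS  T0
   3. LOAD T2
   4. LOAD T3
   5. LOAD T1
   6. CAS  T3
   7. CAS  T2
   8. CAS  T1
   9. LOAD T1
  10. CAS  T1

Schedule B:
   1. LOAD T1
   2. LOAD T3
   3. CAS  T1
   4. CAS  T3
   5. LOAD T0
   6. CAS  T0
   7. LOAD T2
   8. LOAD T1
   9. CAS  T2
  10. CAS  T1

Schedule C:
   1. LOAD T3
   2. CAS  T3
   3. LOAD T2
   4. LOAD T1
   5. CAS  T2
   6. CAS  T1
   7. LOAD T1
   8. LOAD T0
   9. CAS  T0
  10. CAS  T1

C

Run C:
T3 LOAD — after: cnt=5, r=5 — load
T3 CAS — after: cnt=6, r=5 — ok
T2 LOAD — after: cnt=6, r=6 — load
T1 LOAD — after: cnt=6, r=6 — load
T2 CAS — after: cnt=7, r=6 — ok
T1 CAS — after: cnt=7, r=6 — retry
T1 LOAD — after: cnt=7, r=7 — load
T0 LOAD — after: cnt=7, r=7 — load
T0 CAS — after: cnt=8, r=7 — ok
T1 CAS — after: cnt=8, r=7 — retry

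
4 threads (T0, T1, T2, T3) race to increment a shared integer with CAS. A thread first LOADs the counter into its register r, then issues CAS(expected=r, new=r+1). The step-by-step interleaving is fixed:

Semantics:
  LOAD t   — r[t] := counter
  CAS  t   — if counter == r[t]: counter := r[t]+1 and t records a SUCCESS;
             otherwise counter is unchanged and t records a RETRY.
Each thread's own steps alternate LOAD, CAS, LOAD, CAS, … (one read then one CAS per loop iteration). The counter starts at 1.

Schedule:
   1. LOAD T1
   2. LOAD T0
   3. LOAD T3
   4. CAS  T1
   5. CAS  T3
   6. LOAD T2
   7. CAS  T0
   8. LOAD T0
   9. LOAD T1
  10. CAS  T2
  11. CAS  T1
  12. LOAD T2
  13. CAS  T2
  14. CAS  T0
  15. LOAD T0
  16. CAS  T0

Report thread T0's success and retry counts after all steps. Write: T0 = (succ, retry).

T0 = (1, 2)

   1) LOAD T1:  M=1  r_T1=1
   2) LOAD T0:  M=1  r_T0=1
   3) LOAD T3:  M=1  r_T3=1
   4) CAS  T1:  M=2  r_T1=1 ✓
   5) CAS  T3:  M=2  r_T3=1 ✗
   6) LOAD T2:  M=2  r_T2=2
   7) CAS  T0:  M=2  r_T0=1 ✗
   8) LOAD T0:  M=2  r_T0=2
   9) LOAD T1:  M=2  r_T1=2
  10) CAS  T2:  M=3  r_T2=2 ✓
  11) CAS  T1:  M=3  r_T1=2 ✗
  12) LOAD T2:  M=3  r_T2=3
  13) CAS  T2:  M=4  r_T2=3 ✓
  14) CAS  T0:  M=4  r_T0=2 ✗
  15) LOAD T0:  M=4  r_T0=4
  16) CAS  T0:  M=5  r_T0=4 ✓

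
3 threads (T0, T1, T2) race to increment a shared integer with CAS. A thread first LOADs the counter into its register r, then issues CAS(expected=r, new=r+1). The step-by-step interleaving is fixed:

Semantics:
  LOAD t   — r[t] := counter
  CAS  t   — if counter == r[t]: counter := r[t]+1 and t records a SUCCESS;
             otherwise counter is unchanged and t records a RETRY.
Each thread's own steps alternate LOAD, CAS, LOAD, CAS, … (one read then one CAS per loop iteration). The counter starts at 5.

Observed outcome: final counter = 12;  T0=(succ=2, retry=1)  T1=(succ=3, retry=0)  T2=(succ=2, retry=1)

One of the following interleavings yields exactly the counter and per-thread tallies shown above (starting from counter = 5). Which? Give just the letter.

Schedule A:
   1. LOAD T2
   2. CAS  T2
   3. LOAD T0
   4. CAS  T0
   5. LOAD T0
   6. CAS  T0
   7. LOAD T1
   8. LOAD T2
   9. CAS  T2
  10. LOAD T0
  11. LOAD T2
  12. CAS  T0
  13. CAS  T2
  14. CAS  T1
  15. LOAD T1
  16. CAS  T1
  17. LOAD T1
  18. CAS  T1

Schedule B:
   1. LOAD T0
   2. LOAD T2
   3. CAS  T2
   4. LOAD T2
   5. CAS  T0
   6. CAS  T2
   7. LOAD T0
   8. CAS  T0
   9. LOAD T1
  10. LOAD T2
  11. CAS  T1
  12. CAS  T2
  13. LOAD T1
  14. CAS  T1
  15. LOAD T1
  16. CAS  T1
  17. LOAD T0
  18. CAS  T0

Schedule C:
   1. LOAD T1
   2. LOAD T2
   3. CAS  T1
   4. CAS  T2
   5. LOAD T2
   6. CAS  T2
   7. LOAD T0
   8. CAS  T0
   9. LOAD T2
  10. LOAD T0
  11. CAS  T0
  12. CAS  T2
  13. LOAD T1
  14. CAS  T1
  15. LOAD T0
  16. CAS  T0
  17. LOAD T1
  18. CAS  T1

B

Tracing schedule B:
#1 T0 reads 5
#2 T2 reads 5
#3 T2 CAS(5→6) writes; counter now 6
#4 T2 reads 6
#5 T0 CAS(5→6) fails; counter now 6
#6 T2 CAS(6→7) writes; counter now 7
#7 T0 reads 7
#8 T0 CAS(7→8) writes; counter now 8
#9 T1 reads 8
#10 T2 reads 8
#11 T1 CAS(8→9) writes; counter now 9
#12 T2 CAS(8→9) fails; counter now 9
#13 T1 reads 9
#14 T1 CAS(9→10) writes; counter now 10
#15 T1 reads 10
#16 T1 CAS(10→11) writes; counter now 11
#17 T0 reads 11
#18 T0 CAS(11→12) writes; counter now 12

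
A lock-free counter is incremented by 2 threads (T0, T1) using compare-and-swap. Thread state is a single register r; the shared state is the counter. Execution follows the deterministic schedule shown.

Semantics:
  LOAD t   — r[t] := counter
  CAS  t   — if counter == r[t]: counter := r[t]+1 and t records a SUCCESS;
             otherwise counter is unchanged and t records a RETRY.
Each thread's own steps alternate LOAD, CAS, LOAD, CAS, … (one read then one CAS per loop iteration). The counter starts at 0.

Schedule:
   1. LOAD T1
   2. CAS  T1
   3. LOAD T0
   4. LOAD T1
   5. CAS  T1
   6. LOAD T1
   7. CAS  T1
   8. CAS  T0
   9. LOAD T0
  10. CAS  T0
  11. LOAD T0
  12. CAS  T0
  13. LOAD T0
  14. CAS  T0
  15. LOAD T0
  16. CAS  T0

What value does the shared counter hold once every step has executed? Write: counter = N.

counter = 7

T1 LOAD — after: cnt=0, r=0 — load
T1 CAS — after: cnt=1, r=0 — ok
T0 LOAD — after: cnt=1, r=1 — load
T1 LOAD — after: cnt=1, r=1 — load
T1 CAS — after: cnt=2, r=1 — ok
T1 LOAD — after: cnt=2, r=2 — load
T1 CAS — after: cnt=3, r=2 — ok
T0 CAS — after: cnt=3, r=1 — retry
T0 LOAD — after: cnt=3, r=3 — load
T0 CAS — after: cnt=4, r=3 — ok
T0 LOAD — after: cnt=4, r=4 — load
T0 CAS — after: cnt=5, r=4 — ok
T0 LOAD — after: cnt=5, r=5 — load
T0 CAS — after: cnt=6, r=5 — ok
T0 LOAD — after: cnt=6, r=6 — load
T0 CAS — after: cnt=7, r=6 — ok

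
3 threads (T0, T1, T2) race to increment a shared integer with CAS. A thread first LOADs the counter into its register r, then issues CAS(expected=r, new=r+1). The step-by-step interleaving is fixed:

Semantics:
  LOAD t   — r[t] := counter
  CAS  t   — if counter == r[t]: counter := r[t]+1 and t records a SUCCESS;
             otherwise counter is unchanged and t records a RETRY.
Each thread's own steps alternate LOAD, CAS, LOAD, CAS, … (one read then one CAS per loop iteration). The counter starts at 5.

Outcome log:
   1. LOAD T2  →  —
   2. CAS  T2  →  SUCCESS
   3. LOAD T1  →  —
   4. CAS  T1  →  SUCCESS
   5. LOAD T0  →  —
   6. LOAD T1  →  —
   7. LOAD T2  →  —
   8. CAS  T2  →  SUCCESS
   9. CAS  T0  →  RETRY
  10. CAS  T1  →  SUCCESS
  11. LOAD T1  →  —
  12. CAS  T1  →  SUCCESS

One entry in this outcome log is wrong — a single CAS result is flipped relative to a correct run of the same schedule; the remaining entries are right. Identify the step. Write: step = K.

step = 10

Reference trace:
[1] T2.load  rd  (counter 5, T2.r 5)
[2] T2.cas  hit  (counter 6, T2.r 5)
[3] T1.load  rd  (counter 6, T1.r 6)
[4] T1.cas  hit  (counter 7, T1.r 6)
[5] T0.load  rd  (counter 7, T0.r 7)
[6] T1.load  rd  (counter 7, T1.r 7)
[7] T2.load  rd  (counter 7, T2.r 7)
[8] T2.cas  hit  (counter 8, T2.r 7)
[9] T0.cas  miss  (counter 8, T0.r 7)
[10] T1.cas  miss  (counter 8, T1.r 7)
[11] T1.load  rd  (counter 8, T1.r 8)
[12] T1.cas  hit  (counter 9, T1.r 8)
Flip is step 10.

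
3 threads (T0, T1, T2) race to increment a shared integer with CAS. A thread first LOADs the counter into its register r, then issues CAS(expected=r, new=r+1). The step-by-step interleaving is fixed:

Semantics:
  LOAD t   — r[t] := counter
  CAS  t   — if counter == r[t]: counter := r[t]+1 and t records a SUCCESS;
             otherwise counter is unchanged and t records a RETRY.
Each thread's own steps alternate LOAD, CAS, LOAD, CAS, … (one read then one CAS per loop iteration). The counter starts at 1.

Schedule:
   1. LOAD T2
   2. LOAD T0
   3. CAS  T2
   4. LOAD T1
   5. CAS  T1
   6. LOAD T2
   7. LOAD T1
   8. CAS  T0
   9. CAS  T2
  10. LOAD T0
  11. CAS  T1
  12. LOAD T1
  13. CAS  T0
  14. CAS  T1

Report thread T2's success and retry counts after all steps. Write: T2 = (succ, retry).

[1] T2.load  rd  (counter 1, T2.r 1)
[2] T0.load  rd  (counter 1, T0.r 1)
[3] T2.cas  hit  (counter 2, T2.r 1)
[4] T1.load  rd  (counter 2, T1.r 2)
[5] T1.cas  hit  (counter 3, T1.r 2)
[6] T2.load  rd  (counter 3, T2.r 3)
[7] T1.load  rd  (counter 3, T1.r 3)
[8] T0.cas  miss  (counter 3, T0.r 1)
[9] T2.cas  hit  (counter 4, T2.r 3)
[10] T0.load  rd  (counter 4, T0.r 4)
[11] T1.cas  miss  (counter 4, T1.r 3)
[12] T1.load  rd  (counter 4, T1.r 4)
[13] T0.cas  hit  (counter 5, T0.r 4)
[14] T1.cas  miss  (counter 5, T1.r 4)

T2 = (2, 0)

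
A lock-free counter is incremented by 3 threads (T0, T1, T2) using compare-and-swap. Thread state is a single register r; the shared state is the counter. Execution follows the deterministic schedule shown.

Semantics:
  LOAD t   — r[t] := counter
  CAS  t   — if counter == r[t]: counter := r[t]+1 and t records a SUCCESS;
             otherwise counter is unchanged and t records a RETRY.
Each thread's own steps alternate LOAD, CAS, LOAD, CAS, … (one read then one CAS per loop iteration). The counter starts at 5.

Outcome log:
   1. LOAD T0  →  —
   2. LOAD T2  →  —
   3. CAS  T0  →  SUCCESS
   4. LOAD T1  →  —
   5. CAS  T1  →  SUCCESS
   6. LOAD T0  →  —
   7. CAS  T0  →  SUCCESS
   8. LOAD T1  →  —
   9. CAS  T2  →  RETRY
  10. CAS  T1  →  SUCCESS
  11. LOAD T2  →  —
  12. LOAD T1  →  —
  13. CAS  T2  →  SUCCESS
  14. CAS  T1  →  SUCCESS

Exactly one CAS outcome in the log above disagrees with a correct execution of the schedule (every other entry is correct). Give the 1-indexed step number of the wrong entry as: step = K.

Correct run:
#1 T0 reads 5
#2 T2 reads 5
#3 T0 CAS(5→6) writes; counter now 6
#4 T1 reads 6
#5 T1 CAS(6→7) writes; counter now 7
#6 T0 reads 7
#7 T0 CAS(7→8) writes; counter now 8
#8 T1 reads 8
#9 T2 CAS(5→6) fails; counter now 8
#10 T1 CAS(8→9) writes; counter now 9
#11 T2 reads 9
#12 T1 reads 9
#13 T2 CAS(9→10) writes; counter now 10
#14 T1 CAS(9→10) fails; counter now 10
Mismatch at 14.

step = 14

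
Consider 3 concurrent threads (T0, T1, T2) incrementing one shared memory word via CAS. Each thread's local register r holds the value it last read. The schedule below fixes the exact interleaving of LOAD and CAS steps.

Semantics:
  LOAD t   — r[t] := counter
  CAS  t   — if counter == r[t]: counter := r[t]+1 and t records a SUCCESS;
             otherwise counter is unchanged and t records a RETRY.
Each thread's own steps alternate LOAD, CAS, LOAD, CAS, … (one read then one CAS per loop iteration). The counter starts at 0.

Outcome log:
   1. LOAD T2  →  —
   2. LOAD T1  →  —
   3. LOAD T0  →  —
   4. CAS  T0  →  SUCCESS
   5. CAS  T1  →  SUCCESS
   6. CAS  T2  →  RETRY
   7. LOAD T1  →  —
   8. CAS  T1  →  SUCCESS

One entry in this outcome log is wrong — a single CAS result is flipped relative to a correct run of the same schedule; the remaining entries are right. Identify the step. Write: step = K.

step = 5

Re-executing:
step 1: T2 LOAD ⇒ load; ctr=0 reg=0
step 2: T1 LOAD ⇒ load; ctr=0 reg=0
step 3: T0 LOAD ⇒ load; ctr=0 reg=0
step 4: T0 CAS ⇒ ok; ctr=1 reg=0
step 5: T1 CAS ⇒ retry; ctr=1 reg=0
step 6: T2 CAS ⇒ retry; ctr=1 reg=0
step 7: T1 LOAD ⇒ load; ctr=1 reg=1
step 8: T1 CAS ⇒ ok; ctr=2 reg=1
Log disagrees first at step 5.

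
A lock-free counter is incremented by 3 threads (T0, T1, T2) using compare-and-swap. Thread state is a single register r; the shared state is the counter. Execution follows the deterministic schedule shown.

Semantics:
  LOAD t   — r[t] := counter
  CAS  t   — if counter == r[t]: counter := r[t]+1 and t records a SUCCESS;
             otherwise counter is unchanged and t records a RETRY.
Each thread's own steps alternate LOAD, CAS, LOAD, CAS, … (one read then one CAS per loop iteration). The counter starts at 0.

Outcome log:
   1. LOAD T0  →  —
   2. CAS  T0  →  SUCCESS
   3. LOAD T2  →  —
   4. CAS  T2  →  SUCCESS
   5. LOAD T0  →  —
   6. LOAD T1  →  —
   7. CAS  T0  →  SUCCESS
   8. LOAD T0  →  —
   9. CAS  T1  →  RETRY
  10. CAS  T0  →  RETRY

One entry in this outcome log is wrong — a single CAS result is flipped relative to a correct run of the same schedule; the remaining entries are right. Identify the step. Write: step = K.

step = 10

Correct run:
step 1: T0 LOAD ⇒ load; ctr=0 reg=0
step 2: T0 CAS ⇒ ok; ctr=1 reg=0
step 3: T2 LOAD ⇒ load; ctr=1 reg=1
step 4: T2 CAS ⇒ ok; ctr=2 reg=1
step 5: T0 LOAD ⇒ load; ctr=2 reg=2
step 6: T1 LOAD ⇒ load; ctr=2 reg=2
step 7: T0 CAS ⇒ ok; ctr=3 reg=2
step 8: T0 LOAD ⇒ load; ctr=3 reg=3
step 9: T1 CAS ⇒ retry; ctr=3 reg=2
step 10: T0 CAS ⇒ ok; ctr=4 reg=3
Mismatch at 10.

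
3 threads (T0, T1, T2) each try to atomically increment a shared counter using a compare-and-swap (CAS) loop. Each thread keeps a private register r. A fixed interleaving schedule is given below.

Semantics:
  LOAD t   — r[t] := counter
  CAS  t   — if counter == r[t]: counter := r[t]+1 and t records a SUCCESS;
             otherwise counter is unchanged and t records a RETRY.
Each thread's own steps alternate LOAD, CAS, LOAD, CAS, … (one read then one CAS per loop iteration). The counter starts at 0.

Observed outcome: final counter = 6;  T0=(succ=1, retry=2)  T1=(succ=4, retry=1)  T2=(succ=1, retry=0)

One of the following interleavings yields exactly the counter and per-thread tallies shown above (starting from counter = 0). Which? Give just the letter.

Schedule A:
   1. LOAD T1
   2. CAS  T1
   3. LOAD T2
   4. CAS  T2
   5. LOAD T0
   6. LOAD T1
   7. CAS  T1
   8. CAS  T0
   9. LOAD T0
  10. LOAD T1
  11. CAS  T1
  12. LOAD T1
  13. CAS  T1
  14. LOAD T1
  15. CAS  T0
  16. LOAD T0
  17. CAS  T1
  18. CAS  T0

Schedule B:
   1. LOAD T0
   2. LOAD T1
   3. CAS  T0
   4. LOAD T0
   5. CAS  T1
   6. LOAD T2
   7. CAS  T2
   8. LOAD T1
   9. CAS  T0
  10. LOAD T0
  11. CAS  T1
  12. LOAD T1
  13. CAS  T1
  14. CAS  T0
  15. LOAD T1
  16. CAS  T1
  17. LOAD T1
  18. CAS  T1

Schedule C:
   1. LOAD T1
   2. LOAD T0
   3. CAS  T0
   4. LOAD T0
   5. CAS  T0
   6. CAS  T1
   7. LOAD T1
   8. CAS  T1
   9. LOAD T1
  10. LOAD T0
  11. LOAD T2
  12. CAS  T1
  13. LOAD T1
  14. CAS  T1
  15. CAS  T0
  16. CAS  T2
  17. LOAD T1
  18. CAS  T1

B

Tracing schedule B:
   1) LOAD T0:  M=0  r_T0=0
   2) LOAD T1:  M=0  r_T1=0
   3) CAS  T0:  M=1  r_T0=0 ✓
   4) LOAD T0:  M=1  r_T0=1
   5) CAS  T1:  M=1  r_T1=0 ✗
   6) LOAD T2:  M=1  r_T2=1
   7) CAS  T2:  M=2  r_T2=1 ✓
   8) LOAD T1:  M=2  r_T1=2
   9) CAS  T0:  M=2  r_T0=1 ✗
  10) LOAD T0:  M=2  r_T0=2
  11) CAS  T1:  M=3  r_T1=2 ✓
  12) LOAD T1:  M=3  r_T1=3
  13) CAS  T1:  M=4  r_T1=3 ✓
  14) CAS  T0:  M=4  r_T0=2 ✗
  15) LOAD T1:  M=4  r_T1=4
  16) CAS  T1:  M=5  r_T1=4 ✓
  17) LOAD T1:  M=5  r_T1=5
  18) CAS  T1:  M=6  r_T1=5 ✓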